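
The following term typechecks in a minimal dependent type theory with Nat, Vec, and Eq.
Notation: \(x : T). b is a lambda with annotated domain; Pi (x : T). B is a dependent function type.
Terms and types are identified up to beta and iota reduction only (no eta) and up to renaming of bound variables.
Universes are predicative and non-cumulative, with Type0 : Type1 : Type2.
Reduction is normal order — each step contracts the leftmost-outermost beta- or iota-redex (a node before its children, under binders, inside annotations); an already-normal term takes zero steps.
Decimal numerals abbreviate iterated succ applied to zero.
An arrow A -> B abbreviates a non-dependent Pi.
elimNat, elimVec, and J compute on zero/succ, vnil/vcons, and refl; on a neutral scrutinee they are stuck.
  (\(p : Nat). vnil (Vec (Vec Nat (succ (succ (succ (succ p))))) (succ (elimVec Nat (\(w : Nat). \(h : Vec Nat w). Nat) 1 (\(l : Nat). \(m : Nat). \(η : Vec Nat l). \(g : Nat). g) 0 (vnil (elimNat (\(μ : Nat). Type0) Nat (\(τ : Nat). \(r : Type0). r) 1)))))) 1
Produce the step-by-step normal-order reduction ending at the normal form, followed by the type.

normal-order reduction:
  (\(p : Nat). vnil (Vec (Vec Nat (succ (succ (succ (succ p))))) (succ (elimVec Nat (\(w : Nat). \(h : Vec Nat w). Nat) 1 (\(l : Nat). \(m : Nat). \(η : Vec Nat l). \(g : Nat). g) 0 (vnil (elimNat (\(μ : Nat). Type0) Nat (\(τ : Nat). \(r : Type0). r) 1)))))) 1
  ~> vnil (Vec (Vec Nat 5) (succ (elimVec Nat (\(p : Nat). \(w : Vec Nat p). Nat) 1 (\(h : Nat). \(l : Nat). \(m : Vec Nat h). \(η : Nat). η) 0 (vnil (elimNat (\(g : Nat). Type0) Nat (\(μ : Nat). \(τ : Type0). τ) 1)))))
  ~> vnil (Vec (Vec Nat 5) 2)
the term's type:
  Vec (Vec (Vec Nat 5) 2) 0


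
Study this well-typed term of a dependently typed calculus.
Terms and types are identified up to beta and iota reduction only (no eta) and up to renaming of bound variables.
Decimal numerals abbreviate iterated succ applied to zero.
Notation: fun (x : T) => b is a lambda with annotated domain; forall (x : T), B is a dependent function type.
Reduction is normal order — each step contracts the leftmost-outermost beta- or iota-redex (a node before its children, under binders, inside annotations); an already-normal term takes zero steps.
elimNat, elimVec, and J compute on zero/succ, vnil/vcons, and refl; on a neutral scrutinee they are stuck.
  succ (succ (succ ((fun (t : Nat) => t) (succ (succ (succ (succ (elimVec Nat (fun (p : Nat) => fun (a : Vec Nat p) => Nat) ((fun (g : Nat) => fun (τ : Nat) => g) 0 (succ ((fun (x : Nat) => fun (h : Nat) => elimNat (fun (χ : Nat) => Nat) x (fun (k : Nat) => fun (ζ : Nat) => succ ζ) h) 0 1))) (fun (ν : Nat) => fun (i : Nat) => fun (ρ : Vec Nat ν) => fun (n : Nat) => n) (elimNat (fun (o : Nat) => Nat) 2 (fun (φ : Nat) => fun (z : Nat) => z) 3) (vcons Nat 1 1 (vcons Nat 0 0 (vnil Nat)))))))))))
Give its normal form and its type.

normal form:
  7
inferred type:
  Nat
observation: 14 normal-order steps normalize the term, beginning with a beta-redex.


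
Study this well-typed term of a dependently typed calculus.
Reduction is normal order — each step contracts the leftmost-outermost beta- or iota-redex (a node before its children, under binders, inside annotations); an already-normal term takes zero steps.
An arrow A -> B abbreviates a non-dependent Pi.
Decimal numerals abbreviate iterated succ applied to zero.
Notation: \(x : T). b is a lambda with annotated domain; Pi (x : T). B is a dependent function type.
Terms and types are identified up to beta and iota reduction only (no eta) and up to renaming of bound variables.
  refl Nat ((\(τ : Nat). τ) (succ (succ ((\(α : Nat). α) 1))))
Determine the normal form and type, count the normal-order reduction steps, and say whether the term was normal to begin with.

normal form:
  refl Nat 3
type:
  Eq Nat 3 3
reduction steps (normal order): 2
started in normal form: no
first redex: a beta-redex


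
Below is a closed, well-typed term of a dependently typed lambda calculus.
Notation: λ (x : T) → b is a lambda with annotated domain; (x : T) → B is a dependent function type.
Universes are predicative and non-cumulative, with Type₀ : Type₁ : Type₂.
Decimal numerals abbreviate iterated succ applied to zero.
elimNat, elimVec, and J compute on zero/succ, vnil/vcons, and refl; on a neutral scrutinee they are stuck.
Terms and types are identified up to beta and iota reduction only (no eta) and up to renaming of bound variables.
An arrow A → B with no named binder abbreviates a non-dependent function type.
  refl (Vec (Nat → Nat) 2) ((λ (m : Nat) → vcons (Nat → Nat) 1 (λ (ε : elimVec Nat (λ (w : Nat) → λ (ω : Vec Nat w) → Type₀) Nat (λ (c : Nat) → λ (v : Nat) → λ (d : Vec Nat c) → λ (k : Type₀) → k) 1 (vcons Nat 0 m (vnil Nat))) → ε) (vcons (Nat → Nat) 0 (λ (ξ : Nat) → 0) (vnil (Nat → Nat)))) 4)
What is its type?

inferred type:
  Eq (Vec (Nat → Nat) 2) (vcons (Nat → Nat) 1 (λ (m : Nat) → m) (vcons (Nat → Nat) 0 (λ (ε : Nat) → 0) (vnil (Nat → Nat)))) (vcons (Nat → Nat) 1 (λ (w : Nat) → w) (vcons (Nat → Nat) 0 (λ (ω : Nat) → 0) (vnil (Nat → Nat))))


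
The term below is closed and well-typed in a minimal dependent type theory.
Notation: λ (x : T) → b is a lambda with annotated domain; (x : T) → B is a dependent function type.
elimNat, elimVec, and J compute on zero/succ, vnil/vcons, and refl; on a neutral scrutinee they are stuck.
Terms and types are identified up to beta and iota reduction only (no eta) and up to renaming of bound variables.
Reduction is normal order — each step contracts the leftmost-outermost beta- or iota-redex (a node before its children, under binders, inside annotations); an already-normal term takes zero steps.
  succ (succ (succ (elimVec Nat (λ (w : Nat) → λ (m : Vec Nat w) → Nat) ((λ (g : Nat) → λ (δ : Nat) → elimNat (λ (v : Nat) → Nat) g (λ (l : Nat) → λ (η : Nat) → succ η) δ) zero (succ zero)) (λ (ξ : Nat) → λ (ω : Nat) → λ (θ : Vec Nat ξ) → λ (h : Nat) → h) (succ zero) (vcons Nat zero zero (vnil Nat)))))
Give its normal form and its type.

reduced normal form:
  succ (succ (succ (succ zero)))
the term's type:
  Nat
observation: the term reaches its normal form after 12 normal-order steps.


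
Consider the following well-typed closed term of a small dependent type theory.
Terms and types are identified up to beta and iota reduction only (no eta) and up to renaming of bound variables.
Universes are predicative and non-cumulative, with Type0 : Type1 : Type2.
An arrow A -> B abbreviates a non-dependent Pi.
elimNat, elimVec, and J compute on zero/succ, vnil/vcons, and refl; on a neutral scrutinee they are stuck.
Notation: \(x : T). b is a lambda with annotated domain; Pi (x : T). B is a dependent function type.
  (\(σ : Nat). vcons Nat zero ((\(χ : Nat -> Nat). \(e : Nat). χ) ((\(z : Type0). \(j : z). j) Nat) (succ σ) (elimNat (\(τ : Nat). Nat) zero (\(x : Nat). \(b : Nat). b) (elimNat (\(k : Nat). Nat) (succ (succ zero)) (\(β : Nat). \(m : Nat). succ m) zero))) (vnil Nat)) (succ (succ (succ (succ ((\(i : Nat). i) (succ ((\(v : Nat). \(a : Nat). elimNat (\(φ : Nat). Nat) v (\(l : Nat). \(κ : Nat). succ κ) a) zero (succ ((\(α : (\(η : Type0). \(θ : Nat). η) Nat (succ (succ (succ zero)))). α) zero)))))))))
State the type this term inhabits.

type:
  Vec Nat (succ zero)


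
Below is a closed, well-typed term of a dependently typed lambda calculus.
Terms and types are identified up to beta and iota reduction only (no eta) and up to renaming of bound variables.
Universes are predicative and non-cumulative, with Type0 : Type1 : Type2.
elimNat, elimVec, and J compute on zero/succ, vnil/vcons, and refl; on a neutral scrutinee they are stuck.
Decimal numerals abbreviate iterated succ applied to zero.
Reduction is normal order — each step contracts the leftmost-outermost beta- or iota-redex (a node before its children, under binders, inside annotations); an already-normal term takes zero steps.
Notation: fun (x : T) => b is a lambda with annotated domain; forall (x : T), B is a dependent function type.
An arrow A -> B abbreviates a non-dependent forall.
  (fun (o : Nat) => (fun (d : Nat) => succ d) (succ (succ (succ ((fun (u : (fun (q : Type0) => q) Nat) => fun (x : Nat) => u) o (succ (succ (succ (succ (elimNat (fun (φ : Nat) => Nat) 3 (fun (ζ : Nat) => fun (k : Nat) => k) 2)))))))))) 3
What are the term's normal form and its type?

normal form:
  7
the term's type:
  Nat
observation: 4 normal-order steps normalize the term, beginning with a beta-redex.


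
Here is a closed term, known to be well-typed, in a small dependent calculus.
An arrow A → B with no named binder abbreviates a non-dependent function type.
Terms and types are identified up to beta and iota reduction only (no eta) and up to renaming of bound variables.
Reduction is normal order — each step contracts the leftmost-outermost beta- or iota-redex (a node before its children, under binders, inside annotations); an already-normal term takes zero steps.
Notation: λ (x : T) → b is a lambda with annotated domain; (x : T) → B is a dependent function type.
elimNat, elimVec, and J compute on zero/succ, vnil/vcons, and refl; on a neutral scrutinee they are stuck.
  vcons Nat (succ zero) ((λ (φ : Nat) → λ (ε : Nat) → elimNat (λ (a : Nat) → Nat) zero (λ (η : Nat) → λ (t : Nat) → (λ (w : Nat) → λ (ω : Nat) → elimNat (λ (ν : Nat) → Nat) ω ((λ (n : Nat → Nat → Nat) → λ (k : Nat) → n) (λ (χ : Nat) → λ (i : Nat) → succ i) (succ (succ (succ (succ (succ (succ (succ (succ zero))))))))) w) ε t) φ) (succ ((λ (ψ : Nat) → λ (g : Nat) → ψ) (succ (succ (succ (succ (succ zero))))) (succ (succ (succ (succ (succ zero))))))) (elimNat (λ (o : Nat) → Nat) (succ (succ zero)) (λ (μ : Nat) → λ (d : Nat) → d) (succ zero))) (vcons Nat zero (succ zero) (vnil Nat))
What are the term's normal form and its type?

reduced normal form:
  vcons Nat (succ zero) (succ (succ (succ (succ (succ (succ (succ (succ (succ (succ (succ (succ zero)))))))))))) (vcons Nat zero (succ zero) (vnil Nat))
the term's type:
  Vec Nat (succ (succ zero))
observation: contracting a beta-redex first, the term normalizes in 53 steps.


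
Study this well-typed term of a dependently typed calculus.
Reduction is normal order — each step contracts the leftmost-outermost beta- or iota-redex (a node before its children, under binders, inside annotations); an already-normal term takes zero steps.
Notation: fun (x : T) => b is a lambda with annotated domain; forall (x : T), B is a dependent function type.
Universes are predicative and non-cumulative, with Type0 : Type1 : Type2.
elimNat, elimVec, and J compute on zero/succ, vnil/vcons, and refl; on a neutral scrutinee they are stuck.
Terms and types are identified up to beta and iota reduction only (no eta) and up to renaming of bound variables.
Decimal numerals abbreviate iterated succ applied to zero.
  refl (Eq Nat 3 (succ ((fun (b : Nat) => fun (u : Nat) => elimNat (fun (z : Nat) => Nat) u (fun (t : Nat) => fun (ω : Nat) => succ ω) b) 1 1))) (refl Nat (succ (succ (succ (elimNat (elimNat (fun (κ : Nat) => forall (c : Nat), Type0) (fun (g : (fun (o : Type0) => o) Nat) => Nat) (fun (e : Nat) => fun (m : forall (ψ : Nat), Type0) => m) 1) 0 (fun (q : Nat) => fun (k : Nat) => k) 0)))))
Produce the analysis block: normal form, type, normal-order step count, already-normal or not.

normal form:
  refl (Eq Nat 3 3) (refl Nat 3)
the term's type:
  Eq (Eq Nat 3 3) (refl Nat 3) (refl Nat 3)
steps to reach normal form (normal order): 7
already normal: no
first redex: a beta-redex


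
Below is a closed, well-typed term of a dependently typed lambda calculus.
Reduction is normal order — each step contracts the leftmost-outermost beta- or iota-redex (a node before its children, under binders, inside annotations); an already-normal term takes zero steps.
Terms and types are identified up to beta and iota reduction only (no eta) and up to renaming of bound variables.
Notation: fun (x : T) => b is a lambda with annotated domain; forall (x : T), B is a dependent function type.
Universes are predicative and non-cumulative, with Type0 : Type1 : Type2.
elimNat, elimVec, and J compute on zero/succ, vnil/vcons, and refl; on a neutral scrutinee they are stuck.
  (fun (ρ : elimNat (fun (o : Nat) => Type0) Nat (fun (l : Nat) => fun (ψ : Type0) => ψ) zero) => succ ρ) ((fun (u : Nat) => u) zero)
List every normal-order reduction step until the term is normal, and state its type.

reduction (normal order):
  (fun (ρ : elimNat (fun (o : Nat) => Type0) Nat (fun (l : Nat) => fun (ψ : Type0) => ψ) zero) => succ ρ) ((fun (u : Nat) => u) zero)
  ~> succ ((fun (ρ : Nat) => ρ) zero)
  ~> succ zero
the term's type:
  Nat


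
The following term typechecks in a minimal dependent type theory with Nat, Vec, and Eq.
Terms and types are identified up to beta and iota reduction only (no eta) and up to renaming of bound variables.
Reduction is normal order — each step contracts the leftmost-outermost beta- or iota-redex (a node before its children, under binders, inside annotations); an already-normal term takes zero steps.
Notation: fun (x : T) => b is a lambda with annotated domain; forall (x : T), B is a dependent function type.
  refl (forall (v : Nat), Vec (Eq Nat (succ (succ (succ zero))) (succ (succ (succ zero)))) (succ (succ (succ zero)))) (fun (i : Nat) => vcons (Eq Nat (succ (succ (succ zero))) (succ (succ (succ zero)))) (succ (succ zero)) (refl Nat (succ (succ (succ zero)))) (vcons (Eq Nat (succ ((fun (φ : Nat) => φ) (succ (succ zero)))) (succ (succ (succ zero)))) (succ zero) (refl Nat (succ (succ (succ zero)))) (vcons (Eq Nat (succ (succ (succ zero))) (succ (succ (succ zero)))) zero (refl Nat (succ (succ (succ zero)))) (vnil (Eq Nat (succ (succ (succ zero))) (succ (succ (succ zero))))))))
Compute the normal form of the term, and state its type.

reduced normal form:
  refl (forall (v : Nat), Vec (Eq Nat (succ (succ (succ zero))) (succ (succ (succ zero)))) (succ (succ (succ zero)))) (fun (i : Nat) => vcons (Eq Nat (succ (succ (succ zero))) (succ (succ (succ zero)))) (succ (succ zero)) (refl Nat (succ (succ (succ zero)))) (vcons (Eq Nat (succ (succ (succ zero))) (succ (succ (succ zero)))) (succ zero) (refl Nat (succ (succ (succ zero)))) (vcons (Eq Nat (succ (succ (succ zero))) (succ (succ (succ zero)))) zero (refl Nat (succ (succ (succ zero)))) (vnil (Eq Nat (succ (succ (succ zero))) (succ (succ (succ zero))))))))
type:
  Eq (forall (v : Nat), Vec (Eq Nat (succ (succ (succ zero))) (succ (succ (succ zero)))) (succ (succ (succ zero)))) (fun (i : Nat) => vcons (Eq Nat (succ (succ (succ zero))) (succ (succ (succ zero)))) (succ (succ zero)) (refl Nat (succ (succ (succ zero)))) (vcons (Eq Nat (succ (succ (succ zero))) (succ (succ (succ zero)))) (succ zero) (refl Nat (succ (succ (succ zero)))) (vcons (Eq Nat (succ (succ (succ zero))) (succ (succ (succ zero)))) zero (refl Nat (succ (succ (succ zero)))) (vnil (Eq Nat (succ (succ (succ zero))) (succ (succ (succ zero)))))))) (fun (φ : Nat) => vcons (Eq Nat (succ (succ (succ zero))) (succ (succ (succ zero)))) (succ (succ zero)) (refl Nat (succ (succ (succ zero)))) (vcons (Eq Nat (succ (succ (succ zero))) (succ (succ (succ zero)))) (succ zero) (refl Nat (succ (succ (succ zero)))) (vcons (Eq Nat (succ (succ (succ zero))) (succ (succ (succ zero)))) zero (refl Nat (succ (succ (succ zero)))) (vnil (Eq Nat (succ (succ (succ zero))) (succ (succ (succ zero))))))))


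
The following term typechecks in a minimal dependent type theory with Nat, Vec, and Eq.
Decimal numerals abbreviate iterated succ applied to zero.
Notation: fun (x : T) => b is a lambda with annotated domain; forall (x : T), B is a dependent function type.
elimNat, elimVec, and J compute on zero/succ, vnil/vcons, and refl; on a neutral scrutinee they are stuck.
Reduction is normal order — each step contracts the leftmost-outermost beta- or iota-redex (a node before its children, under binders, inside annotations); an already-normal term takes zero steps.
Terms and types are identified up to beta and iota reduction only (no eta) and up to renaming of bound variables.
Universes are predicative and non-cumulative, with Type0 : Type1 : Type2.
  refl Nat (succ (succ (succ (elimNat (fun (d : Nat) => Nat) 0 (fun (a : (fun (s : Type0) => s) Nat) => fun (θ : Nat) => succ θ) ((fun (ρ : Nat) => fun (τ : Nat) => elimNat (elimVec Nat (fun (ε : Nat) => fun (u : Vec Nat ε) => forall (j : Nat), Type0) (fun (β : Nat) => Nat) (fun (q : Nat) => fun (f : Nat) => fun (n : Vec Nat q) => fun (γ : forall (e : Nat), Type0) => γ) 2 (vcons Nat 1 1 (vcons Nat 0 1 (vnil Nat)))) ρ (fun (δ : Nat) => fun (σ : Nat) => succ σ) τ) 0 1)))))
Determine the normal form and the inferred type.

normal form:
  refl Nat 4
the term's type:
  Eq Nat 4 4
observation: 11 normal-order steps normalize the term, beginning with a beta-redex.


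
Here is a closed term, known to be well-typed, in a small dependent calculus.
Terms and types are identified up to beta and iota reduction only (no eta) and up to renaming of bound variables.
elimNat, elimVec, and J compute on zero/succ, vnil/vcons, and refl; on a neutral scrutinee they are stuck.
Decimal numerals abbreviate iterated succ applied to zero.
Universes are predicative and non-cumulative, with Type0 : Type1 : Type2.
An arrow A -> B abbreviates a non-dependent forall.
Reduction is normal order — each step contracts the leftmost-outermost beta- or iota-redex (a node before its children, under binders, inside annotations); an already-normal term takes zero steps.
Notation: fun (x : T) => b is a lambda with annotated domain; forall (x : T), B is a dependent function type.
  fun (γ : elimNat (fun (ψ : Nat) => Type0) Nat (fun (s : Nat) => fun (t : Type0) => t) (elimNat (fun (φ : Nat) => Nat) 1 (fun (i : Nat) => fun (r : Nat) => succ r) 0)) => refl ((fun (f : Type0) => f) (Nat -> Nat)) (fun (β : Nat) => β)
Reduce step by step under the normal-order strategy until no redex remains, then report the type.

reduction (normal order):
  fun (γ : elimNat (fun (ψ : Nat) => Type0) Nat (fun (s : Nat) => fun (t : Type0) => t) (elimNat (fun (φ : Nat) => Nat) 1 (fun (i : Nat) => fun (r : Nat) => succ r) 0)) => refl ((fun (f : Type0) => f) (Nat -> Nat)) (fun (β : Nat) => β)
  ~> fun (γ : elimNat (fun (ψ : Nat) => Type0) Nat (fun (s : Nat) => fun (t : Type0) => t) 1) => refl ((fun (φ : Type0) => φ) (Nat -> Nat)) (fun (i : Nat) => i)
  ~> fun (γ : (fun (ψ : Nat) => fun (s : Type0) => s) 0 (elimNat (fun (t : Nat) => Type0) Nat (fun (φ : Nat) => fun (i : Type0) => i) 0)) => refl ((fun (r : Type0) => r) (Nat -> Nat)) (fun (f : Nat) => f)
  ~> fun (γ : (fun (ψ : Type0) => ψ) (elimNat (fun (s : Nat) => Type0) Nat (fun (t : Nat) => fun (φ : Type0) => φ) 0)) => refl ((fun (i : Type0) => i) (Nat -> Nat)) (fun (r : Nat) => r)
  ~> fun (γ : elimNat (fun (ψ : Nat) => Type0) Nat (fun (s : Nat) => fun (t : Type0) => t) 0) => refl ((fun (φ : Type0) => φ) (Nat -> Nat)) (fun (i : Nat) => i)
  ~> fun (γ : Nat) => refl ((fun (ψ : Type0) => ψ) (Nat -> Nat)) (fun (s : Nat) => s)
  ~> fun (γ : Nat) => refl (Nat -> Nat) (fun (ψ : Nat) => ψ)
type:
  Nat -> Eq (Nat -> Nat) (fun (γ : Nat) => γ) (fun (ψ : Nat) => ψ)


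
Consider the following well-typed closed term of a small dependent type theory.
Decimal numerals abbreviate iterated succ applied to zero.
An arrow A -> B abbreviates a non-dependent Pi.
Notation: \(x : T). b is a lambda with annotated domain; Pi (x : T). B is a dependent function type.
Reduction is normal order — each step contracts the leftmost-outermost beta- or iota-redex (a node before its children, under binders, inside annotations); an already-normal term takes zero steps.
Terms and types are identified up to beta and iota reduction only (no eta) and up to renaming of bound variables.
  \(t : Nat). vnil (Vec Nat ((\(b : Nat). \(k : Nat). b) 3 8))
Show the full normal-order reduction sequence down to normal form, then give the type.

normal-order reduction sequence:
  \(t : Nat). vnil (Vec Nat ((\(b : Nat). \(k : Nat). b) 3 8))
  ~> \(t : Nat). vnil (Vec Nat ((\(b : Nat). 3) 8))
  ~> \(t : Nat). vnil (Vec Nat 3)
type:
  Nat -> Vec (Vec Nat 3) 0


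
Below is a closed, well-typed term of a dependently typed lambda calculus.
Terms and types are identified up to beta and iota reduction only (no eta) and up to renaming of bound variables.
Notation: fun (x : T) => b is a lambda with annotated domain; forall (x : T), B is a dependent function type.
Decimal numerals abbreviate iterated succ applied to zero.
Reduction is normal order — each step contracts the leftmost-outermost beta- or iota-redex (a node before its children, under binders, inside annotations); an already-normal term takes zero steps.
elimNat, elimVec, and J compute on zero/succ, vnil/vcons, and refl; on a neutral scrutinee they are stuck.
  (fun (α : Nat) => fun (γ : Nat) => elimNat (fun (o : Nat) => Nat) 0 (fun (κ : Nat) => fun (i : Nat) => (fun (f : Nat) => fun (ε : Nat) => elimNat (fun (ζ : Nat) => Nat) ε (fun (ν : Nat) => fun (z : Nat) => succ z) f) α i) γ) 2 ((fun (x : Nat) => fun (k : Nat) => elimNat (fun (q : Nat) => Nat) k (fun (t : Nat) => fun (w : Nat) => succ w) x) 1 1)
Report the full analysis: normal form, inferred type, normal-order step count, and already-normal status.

normal form:
  4
inferred type:
  Nat
normal-order step count: 24
term was already normal: no
first redex: a beta-redex


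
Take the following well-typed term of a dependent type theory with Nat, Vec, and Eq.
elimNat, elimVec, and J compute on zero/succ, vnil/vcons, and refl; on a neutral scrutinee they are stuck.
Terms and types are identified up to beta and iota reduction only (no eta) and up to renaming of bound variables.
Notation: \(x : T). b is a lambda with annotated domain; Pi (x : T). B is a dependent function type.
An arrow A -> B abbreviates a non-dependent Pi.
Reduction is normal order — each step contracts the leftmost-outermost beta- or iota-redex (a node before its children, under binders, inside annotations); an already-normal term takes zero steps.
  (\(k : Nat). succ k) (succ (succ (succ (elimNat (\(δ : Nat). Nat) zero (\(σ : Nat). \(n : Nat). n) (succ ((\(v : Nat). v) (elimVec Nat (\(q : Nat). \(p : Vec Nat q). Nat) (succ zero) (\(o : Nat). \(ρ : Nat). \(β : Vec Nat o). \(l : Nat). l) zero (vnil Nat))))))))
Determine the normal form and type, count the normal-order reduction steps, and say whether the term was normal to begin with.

normal form:
  succ (succ (succ (succ zero)))
the term's type:
  Nat
normal-order step count: 10
started in normal form: no
first redex: a beta-redex


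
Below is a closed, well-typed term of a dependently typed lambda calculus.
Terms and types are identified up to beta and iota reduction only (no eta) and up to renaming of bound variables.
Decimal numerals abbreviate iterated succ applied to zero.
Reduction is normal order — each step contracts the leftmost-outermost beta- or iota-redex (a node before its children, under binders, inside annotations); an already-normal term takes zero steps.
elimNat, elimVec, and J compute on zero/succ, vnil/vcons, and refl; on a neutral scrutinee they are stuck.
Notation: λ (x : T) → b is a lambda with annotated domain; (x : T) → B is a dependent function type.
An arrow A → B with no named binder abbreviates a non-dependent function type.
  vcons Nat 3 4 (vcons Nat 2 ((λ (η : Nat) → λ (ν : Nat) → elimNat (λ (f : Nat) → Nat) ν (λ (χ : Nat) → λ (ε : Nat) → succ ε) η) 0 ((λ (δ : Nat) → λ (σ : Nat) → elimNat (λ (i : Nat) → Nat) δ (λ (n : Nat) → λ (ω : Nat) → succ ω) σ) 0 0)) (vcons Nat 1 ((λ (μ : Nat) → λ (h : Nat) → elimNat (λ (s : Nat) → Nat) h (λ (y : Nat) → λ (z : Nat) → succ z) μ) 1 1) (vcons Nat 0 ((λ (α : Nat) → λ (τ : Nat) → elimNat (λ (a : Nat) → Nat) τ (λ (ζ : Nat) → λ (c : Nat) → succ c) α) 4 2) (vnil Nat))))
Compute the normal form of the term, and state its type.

resulting normal form:
  vcons Nat 3 4 (vcons Nat 2 0 (vcons Nat 1 2 (vcons Nat 0 6 (vnil Nat))))
inferred type:
  Vec Nat 4
observation: the term reaches its normal form after 27 normal-order steps.


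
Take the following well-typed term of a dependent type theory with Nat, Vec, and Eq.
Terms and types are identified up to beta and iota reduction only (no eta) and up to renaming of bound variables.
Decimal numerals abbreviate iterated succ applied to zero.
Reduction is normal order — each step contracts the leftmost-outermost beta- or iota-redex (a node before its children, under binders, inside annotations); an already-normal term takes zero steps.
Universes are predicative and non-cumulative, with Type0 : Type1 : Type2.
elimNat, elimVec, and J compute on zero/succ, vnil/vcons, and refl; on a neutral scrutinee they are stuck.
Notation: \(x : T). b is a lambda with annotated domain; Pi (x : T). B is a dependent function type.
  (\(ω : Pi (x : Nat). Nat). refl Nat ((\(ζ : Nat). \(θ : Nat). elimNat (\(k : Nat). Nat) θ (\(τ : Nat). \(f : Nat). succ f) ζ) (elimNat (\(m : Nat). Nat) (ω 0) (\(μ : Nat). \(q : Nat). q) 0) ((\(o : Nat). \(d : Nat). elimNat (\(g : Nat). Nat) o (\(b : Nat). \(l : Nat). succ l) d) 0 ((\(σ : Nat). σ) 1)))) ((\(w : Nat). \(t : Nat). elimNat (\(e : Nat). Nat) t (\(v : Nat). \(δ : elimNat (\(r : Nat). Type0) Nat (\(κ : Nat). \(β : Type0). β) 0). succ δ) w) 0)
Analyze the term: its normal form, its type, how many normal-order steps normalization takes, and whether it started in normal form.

normal form:
  refl Nat 1
type:
  Eq Nat 1 1
normal-order step count: 15
already normal: no
first contracted redex: a beta-redex


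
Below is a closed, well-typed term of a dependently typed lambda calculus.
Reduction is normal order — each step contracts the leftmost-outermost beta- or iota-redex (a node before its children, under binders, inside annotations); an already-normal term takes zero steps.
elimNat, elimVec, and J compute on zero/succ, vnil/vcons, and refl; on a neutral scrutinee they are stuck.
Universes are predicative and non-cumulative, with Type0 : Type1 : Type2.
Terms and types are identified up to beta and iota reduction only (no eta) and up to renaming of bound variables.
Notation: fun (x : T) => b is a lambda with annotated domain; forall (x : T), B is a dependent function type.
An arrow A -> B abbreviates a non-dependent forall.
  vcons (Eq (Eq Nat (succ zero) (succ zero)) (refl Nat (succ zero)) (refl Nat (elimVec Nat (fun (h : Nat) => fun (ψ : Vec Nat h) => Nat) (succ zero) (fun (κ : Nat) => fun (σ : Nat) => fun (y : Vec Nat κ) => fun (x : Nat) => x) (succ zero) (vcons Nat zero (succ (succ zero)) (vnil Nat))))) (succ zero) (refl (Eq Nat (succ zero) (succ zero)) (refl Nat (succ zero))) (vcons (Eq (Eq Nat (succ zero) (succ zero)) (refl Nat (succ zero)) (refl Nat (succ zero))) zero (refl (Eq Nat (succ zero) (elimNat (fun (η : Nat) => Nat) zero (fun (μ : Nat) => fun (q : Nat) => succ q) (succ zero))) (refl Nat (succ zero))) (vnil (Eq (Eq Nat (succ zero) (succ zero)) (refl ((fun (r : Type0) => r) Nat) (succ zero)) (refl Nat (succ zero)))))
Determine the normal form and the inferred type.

resulting normal form:
  vcons (Eq (Eq Nat (succ zero) (succ zero)) (refl Nat (succ zero)) (refl Nat (succ zero))) (succ zero) (refl (Eq Nat (succ zero) (succ zero)) (refl Nat (succ zero))) (vcons (Eq (Eq Nat (succ zero) (succ zero)) (refl Nat (succ zero)) (refl Nat (succ zero))) zero (refl (Eq Nat (succ zero) (succ zero)) (refl Nat (succ zero))) (vnil (Eq (Eq Nat (succ zero) (succ zero)) (refl Nat (succ zero)) (refl Nat (succ zero)))))
the term's type:
  Vec (Eq (Eq Nat (succ zero) (succ zero)) (refl Nat (succ zero)) (refl Nat (succ zero))) (succ (succ zero))


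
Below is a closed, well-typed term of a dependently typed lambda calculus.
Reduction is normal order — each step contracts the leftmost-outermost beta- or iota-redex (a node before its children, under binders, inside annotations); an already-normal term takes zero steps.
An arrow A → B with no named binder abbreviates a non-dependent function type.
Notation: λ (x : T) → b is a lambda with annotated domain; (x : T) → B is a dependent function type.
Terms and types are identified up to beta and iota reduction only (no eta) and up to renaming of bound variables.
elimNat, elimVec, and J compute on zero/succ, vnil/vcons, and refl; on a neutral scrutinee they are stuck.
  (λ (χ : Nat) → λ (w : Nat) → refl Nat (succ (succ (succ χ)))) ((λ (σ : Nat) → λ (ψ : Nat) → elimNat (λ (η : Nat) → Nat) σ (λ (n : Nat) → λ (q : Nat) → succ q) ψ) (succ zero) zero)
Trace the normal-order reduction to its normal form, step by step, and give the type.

normal-order reduction sequence:
  (λ (χ : Nat) → λ (w : Nat) → refl Nat (succ (succ (succ χ)))) ((λ (σ : Nat) → λ (ψ : Nat) → elimNat (λ (η : Nat) → Nat) σ (λ (n : Nat) → λ (q : Nat) → succ q) ψ) (succ zero) zero)
  ~> λ (χ : Nat) → refl Nat (succ (succ (succ ((λ (w : Nat) → λ (σ : Nat) → elimNat (λ (ψ : Nat) → Nat) w (λ (η : Nat) → λ (n : Nat) → succ n) σ) (succ zero) zero))))
  ~> λ (χ : Nat) → refl Nat (succ (succ (succ ((λ (w : Nat) → elimNat (λ (σ : Nat) → Nat) (succ zero) (λ (ψ : Nat) → λ (η : Nat) → succ η) w) zero))))
  ~> λ (χ : Nat) → refl Nat (succ (succ (succ (elimNat (λ (w : Nat) → Nat) (succ zero) (λ (σ : Nat) → λ (ψ : Nat) → succ ψ) zero))))
  ~> λ (χ : Nat) → refl Nat (succ (succ (succ (succ zero))))
inferred type:
  Nat → Eq Nat (succ (succ (succ (succ zero)))) (succ (succ (succ (succ zero))))


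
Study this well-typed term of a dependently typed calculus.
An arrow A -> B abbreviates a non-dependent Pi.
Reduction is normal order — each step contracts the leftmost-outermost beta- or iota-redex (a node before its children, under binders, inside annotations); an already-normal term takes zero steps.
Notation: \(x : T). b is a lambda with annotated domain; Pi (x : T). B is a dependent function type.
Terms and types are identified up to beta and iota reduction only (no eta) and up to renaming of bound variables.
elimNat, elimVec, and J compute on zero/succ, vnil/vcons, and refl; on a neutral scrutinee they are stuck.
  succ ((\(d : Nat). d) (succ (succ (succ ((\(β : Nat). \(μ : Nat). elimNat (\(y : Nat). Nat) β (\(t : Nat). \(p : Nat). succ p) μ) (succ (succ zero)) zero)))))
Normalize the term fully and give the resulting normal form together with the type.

normal form:
  succ (succ (succ (succ (succ (succ zero)))))
type:
  Nat


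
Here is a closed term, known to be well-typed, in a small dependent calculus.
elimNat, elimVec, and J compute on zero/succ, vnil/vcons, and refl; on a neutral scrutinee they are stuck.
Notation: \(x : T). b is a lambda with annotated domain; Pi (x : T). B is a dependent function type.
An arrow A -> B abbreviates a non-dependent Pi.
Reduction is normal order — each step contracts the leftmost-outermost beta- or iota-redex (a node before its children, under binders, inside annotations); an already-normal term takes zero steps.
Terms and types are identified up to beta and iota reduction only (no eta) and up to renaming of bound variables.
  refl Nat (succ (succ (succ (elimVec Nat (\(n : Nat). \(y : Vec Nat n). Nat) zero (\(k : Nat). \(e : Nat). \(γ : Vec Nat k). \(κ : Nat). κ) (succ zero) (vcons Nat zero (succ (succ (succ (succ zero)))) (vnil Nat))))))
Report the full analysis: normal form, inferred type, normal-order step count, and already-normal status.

reduced normal form:
  refl Nat (succ (succ (succ zero)))
type:
  Eq Nat (succ (succ (succ zero))) (succ (succ (succ zero)))
steps to reach normal form (normal order): 6
already normal: no
first redex: an elimVec iota-redex


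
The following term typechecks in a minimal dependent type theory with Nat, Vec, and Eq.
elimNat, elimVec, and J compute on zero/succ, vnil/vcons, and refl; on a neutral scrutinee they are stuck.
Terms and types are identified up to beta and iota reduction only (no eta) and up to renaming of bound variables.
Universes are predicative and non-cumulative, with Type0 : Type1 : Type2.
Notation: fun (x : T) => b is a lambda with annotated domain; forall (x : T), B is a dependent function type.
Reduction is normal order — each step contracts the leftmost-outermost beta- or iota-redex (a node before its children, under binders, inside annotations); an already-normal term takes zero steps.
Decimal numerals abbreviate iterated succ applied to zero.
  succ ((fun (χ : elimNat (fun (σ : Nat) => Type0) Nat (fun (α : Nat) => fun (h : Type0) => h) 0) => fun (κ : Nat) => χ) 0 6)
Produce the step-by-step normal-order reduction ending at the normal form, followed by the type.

normal-order reduction:
  succ ((fun (χ : elimNat (fun (σ : Nat) => Type0) Nat (fun (α : Nat) => fun (h : Type0) => h) 0) => fun (κ : Nat) => χ) 0 6)
  ~> succ ((fun (χ : Nat) => 0) 6)
  ~> 1
inferred type:
  Nat


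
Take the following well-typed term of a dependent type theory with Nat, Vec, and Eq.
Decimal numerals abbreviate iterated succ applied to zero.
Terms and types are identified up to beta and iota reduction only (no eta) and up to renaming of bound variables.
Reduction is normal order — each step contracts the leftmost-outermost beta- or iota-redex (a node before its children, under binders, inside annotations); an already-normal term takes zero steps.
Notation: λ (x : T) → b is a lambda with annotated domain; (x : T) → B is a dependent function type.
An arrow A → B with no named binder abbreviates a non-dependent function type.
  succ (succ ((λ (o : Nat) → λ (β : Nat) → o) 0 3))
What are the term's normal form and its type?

normal form:
  2
inferred type:
  Nat
observation: the term reaches its normal form after 2 normal-order steps.


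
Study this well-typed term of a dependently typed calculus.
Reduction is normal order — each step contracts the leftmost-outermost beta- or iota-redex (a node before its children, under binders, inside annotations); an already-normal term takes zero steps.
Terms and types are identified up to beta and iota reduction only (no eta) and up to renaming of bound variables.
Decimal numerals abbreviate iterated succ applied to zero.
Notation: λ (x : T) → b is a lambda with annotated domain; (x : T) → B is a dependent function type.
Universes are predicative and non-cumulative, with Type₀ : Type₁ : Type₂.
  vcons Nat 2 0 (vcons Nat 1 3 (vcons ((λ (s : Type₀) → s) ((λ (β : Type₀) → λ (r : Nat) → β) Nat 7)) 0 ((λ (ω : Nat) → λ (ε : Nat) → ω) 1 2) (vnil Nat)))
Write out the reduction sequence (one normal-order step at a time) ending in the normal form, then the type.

normal-order reduction sequence:
  vcons Nat 2 0 (vcons Nat 1 3 (vcons ((λ (s : Type₀) → s) ((λ (β : Type₀) → λ (r : Nat) → β) Nat 7)) 0 ((λ (ω : Nat) → λ (ε : Nat) → ω) 1 2) (vnil Nat)))
  ~> vcons Nat 2 0 (vcons Nat 1 3 (vcons ((λ (s : Type₀) → λ (β : Nat) → s) Nat 7) 0 ((λ (r : Nat) → λ (ω : Nat) → r) 1 2) (vnil Nat)))
  ~> vcons Nat 2 0 (vcons Nat 1 3 (vcons ((λ (s : Nat) → Nat) 7) 0 ((λ (β : Nat) → λ (r : Nat) → β) 1 2) (vnil Nat)))
  ~> vcons Nat 2 0 (vcons Nat 1 3 (vcons Nat 0 ((λ (s : Nat) → λ (β : Nat) → s) 1 2) (vnil Nat)))
  ~> vcons Nat 2 0 (vcons Nat 1 3 (vcons Nat 0 ((λ (s : Nat) → 1) 2) (vnil Nat)))
  ~> vcons Nat 2 0 (vcons Nat 1 3 (vcons Nat 0 1 (vnil Nat)))
inferred type:
  Vec Nat 3


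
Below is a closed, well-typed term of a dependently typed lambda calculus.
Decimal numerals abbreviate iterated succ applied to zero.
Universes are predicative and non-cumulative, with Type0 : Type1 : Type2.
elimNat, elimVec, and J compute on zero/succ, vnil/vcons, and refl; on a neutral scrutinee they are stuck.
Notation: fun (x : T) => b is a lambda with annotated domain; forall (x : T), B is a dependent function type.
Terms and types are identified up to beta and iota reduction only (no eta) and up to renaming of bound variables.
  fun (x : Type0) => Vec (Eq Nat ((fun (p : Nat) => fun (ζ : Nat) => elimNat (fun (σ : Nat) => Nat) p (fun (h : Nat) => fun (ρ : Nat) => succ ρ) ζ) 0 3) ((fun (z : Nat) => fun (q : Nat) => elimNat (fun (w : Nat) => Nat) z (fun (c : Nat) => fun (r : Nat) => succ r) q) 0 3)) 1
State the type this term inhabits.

inferred type:
  forall (x : Type0), Type0


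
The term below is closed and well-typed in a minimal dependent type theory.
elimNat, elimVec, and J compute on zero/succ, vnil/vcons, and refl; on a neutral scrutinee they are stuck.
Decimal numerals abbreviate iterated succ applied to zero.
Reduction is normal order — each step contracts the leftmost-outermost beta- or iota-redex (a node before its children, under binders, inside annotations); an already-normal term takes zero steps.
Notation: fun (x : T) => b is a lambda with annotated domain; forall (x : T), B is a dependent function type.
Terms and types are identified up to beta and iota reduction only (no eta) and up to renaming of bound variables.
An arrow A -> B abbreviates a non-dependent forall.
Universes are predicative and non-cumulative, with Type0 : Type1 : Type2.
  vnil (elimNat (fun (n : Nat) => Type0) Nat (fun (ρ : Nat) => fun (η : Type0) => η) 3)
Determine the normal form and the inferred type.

normal form:
  vnil Nat
type:
  Vec Nat 0
observation: 10 normal-order steps separate the term from its normal form.


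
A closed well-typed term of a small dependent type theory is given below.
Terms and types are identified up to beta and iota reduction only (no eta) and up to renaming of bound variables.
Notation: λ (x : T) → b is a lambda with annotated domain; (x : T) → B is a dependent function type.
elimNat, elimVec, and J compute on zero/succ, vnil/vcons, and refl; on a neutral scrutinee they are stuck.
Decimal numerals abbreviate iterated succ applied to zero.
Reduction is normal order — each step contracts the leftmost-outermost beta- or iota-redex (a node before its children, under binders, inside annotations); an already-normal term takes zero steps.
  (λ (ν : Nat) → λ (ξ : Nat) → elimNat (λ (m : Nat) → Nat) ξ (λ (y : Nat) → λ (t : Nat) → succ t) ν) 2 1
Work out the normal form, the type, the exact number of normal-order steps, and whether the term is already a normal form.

reduced normal form:
  3
the term's type:
  Nat
reduction steps (normal order): 9
started in normal form: no
first contracted redex: a beta-redex


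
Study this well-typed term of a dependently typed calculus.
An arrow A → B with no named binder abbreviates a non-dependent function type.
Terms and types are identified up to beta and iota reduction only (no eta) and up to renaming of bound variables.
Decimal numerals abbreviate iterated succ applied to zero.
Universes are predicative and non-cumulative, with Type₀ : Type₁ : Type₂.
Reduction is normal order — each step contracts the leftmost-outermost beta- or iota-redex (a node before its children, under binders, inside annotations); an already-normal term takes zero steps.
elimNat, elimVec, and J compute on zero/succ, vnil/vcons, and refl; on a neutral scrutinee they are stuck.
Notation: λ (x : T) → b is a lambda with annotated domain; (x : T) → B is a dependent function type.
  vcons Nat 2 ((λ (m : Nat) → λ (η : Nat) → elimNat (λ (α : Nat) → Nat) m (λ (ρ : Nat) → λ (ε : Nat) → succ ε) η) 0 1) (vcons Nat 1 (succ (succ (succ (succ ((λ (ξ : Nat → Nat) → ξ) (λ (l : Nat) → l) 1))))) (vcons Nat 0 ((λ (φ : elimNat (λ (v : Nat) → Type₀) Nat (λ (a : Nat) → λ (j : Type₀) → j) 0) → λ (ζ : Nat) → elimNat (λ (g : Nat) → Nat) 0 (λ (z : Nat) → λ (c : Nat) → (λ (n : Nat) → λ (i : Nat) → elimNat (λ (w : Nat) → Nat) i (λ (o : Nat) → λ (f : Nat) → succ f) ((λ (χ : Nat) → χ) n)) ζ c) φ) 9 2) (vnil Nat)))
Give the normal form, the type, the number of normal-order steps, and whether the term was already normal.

normal form:
  vcons Nat 2 1 (vcons Nat 1 5 (vcons Nat 0 18 (vnil Nat)))
type:
  Vec Nat 3
normal-order step count: 128
started in normal form: no
first redex: a beta-redex


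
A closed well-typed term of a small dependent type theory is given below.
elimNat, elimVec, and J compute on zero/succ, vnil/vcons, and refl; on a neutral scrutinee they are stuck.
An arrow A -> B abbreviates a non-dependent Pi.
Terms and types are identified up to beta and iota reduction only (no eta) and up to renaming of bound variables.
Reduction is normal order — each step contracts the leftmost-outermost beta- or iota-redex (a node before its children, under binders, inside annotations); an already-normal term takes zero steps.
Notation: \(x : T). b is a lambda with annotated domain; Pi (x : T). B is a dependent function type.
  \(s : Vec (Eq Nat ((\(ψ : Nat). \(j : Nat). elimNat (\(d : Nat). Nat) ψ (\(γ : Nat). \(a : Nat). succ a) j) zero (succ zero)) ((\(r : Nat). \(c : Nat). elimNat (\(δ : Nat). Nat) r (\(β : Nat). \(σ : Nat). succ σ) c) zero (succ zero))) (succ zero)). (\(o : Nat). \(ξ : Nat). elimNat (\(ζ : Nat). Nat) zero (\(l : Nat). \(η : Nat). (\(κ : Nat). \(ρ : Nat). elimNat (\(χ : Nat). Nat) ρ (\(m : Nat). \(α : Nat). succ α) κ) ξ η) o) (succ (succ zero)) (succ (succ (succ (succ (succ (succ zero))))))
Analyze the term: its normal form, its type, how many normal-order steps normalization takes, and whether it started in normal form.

resulting normal form:
  \(s : Vec (Eq Nat (succ zero) (succ zero)) (succ zero)). succ (succ (succ (succ (succ (succ (succ (succ (succ (succ (succ (succ zero)))))))))))
inferred type:
  Vec (Eq Nat (succ zero) (succ zero)) (succ zero) -> Nat
normal-order step count: 63
started in normal form: no
first redex: a beta-redex
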